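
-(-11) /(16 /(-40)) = -55 /2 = -27.50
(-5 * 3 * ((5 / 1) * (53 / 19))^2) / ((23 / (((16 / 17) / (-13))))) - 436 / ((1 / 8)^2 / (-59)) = 3020982499568 / 1834963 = 1646345.18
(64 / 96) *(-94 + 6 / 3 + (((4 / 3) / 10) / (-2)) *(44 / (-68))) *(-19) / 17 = 891062 / 13005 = 68.52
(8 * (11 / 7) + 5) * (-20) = -2460 / 7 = -351.43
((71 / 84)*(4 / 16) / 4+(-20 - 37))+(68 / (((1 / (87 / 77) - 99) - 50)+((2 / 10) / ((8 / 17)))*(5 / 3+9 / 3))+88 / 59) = -66323976487 / 1186030272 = -55.92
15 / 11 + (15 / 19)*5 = 1110 / 209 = 5.31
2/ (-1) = -2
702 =702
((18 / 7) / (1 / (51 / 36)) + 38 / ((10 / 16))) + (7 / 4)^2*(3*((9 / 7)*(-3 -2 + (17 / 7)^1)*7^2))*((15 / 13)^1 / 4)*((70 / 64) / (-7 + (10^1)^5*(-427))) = 183153878881091 / 2842112465920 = 64.44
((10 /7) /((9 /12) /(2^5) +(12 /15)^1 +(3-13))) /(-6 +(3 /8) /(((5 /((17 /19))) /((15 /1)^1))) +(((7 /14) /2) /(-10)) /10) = 48640000 /1560943559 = 0.03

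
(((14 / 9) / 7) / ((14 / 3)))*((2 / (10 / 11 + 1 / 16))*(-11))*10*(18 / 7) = -77440 / 2793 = -27.73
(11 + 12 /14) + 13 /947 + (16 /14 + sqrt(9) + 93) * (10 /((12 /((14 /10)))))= 2489936 /19887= 125.20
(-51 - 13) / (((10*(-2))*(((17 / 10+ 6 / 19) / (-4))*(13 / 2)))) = -4864 / 4979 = -0.98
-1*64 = -64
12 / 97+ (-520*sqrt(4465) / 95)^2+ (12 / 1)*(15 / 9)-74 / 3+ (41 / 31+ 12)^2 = 711724663363 / 5313369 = 133949.79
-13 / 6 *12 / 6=-13 / 3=-4.33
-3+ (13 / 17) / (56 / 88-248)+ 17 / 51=-41165 / 15419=-2.67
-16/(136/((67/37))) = -134/629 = -0.21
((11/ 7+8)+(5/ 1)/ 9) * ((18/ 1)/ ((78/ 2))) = 4.67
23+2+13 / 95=2388 / 95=25.14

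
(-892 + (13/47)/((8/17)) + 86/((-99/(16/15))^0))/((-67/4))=302835/6298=48.08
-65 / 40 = -13 / 8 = -1.62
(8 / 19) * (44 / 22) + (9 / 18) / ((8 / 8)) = 51 / 38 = 1.34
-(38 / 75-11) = 787 / 75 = 10.49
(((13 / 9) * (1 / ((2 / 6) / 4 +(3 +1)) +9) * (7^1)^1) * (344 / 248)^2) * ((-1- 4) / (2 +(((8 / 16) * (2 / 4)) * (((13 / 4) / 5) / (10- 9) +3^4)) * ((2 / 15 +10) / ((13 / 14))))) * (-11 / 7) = 64878867625 / 10319036371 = 6.29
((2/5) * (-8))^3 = -4096/125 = -32.77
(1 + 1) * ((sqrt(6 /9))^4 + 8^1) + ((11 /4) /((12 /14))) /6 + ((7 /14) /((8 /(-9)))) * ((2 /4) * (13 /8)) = 39091 /2304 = 16.97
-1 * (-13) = 13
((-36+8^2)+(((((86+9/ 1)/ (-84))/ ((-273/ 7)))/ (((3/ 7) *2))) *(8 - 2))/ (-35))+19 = 153953/ 3276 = 46.99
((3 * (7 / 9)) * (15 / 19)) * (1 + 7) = 280 / 19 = 14.74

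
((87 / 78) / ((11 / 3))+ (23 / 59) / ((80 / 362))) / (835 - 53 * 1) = 41057 / 15524080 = 0.00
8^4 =4096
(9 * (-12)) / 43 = -108 / 43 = -2.51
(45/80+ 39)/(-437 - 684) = -633/17936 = -0.04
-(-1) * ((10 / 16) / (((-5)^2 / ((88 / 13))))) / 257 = 11 / 16705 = 0.00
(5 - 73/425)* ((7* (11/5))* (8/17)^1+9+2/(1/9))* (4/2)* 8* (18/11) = 4329.24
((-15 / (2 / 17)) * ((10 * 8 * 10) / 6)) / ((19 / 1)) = -17000 / 19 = -894.74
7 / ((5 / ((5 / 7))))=1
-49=-49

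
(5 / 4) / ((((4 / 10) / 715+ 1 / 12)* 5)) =10725 / 3599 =2.98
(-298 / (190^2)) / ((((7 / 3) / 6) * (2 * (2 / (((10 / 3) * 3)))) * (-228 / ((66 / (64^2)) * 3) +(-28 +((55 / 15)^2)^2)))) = 1194831 / 102757751110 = 0.00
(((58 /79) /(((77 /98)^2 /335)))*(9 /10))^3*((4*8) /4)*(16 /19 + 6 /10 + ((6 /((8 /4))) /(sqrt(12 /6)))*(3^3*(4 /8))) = 44129062211457683271168 /82977623068505 + 6522726348773854644096*sqrt(2) /873448663879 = 11092860875.63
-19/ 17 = -1.12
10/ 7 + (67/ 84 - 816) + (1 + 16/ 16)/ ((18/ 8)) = -204847/ 252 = -812.88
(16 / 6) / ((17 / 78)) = 208 / 17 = 12.24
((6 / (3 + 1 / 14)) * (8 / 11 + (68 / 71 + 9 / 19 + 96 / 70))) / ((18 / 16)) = 58669664 / 9571155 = 6.13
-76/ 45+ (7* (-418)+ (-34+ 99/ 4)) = -528649/ 180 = -2936.94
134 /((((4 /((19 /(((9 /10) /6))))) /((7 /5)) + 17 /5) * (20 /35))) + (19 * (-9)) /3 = 52421 /4552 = 11.52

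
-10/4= -5/2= -2.50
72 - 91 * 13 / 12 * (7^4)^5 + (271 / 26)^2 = -3988157106020668539397 / 507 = -7866187585839582917.94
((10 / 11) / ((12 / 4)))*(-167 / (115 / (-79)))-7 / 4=100231 / 3036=33.01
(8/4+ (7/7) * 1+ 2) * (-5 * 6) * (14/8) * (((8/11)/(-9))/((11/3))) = 700/121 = 5.79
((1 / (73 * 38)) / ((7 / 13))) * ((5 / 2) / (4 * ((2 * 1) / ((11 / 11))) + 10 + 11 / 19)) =65 / 721532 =0.00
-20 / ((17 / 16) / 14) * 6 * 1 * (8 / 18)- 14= -36554 / 51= -716.75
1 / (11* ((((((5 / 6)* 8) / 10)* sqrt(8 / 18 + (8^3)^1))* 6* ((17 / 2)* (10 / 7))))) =21* sqrt(1153) / 8624440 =0.00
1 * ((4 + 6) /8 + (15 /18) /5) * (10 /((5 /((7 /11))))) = 119 /66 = 1.80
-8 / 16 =-1 / 2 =-0.50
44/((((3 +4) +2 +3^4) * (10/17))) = 187/225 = 0.83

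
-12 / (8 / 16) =-24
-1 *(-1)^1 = 1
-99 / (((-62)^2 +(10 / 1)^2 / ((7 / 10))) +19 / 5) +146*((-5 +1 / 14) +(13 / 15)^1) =-8697661862 / 14665665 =-593.06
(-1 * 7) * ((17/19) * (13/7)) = -221/19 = -11.63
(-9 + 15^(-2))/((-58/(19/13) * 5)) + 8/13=21556/32625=0.66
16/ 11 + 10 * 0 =16/ 11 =1.45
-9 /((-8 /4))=9 /2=4.50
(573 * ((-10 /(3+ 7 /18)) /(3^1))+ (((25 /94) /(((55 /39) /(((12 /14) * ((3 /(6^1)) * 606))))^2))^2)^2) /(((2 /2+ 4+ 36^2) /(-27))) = -65741786828968364091619947228885182947692 /478546742931116806335802721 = -137377984073817.84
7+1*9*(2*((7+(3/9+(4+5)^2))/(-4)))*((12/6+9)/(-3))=2929/2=1464.50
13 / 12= 1.08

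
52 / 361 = 0.14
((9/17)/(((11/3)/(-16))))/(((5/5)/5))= -2160/187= -11.55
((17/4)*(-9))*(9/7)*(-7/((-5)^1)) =-1377/20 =-68.85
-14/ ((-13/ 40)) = 560/ 13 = 43.08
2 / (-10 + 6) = -1 / 2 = -0.50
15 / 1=15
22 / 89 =0.25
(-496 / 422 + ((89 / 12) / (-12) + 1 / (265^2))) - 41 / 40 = -6013659401 / 2133716400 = -2.82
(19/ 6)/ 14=19/ 84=0.23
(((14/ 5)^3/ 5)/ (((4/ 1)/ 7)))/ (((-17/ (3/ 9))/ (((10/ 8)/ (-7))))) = 343/ 12750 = 0.03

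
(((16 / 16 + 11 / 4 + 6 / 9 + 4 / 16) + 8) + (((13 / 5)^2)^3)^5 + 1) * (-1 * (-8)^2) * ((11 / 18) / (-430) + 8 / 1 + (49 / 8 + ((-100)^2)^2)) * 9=-162040279600671928207932.40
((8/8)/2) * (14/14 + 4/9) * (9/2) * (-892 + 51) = -10933/4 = -2733.25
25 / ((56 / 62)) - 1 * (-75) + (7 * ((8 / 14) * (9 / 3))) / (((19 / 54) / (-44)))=-743711 / 532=-1397.95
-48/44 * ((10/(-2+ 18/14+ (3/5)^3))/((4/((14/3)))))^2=-937890625/1568292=-598.03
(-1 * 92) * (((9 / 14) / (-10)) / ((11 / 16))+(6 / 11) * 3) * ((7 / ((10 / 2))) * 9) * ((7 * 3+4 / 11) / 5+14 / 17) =-9114.55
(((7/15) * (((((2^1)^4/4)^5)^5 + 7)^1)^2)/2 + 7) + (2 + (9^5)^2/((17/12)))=295785140053257204958054400000.00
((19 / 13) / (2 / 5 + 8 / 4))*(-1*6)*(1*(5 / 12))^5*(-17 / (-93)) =-5046875 / 601675776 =-0.01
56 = 56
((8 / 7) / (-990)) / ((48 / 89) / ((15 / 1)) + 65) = -356 / 20056113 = -0.00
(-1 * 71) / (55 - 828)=71 / 773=0.09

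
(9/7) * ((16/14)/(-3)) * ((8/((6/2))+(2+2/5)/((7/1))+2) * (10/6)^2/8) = -2630/3087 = -0.85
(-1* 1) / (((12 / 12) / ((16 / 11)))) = -16 / 11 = -1.45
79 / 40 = 1.98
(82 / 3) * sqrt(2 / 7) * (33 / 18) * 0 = 0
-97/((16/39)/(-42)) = 79443/8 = 9930.38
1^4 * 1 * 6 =6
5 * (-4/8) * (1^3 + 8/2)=-12.50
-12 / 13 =-0.92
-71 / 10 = -7.10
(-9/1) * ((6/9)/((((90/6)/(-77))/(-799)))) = -123046/5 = -24609.20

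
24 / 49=0.49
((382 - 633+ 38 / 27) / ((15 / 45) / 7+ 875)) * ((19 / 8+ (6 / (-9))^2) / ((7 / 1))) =-1368017 / 11907648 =-0.11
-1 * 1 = -1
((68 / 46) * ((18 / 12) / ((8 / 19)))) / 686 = 969 / 126224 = 0.01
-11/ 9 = -1.22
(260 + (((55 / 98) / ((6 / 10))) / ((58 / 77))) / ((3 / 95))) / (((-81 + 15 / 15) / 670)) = -146559485 / 58464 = -2506.83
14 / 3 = 4.67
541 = 541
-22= -22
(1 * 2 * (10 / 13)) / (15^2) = 4 / 585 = 0.01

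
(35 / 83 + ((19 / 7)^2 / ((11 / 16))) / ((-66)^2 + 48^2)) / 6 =31530077 / 446922630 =0.07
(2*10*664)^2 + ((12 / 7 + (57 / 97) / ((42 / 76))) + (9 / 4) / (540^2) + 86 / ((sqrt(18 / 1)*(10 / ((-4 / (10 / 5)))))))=15519257270986279 / 87998400- 43*sqrt(2) / 15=176358398.72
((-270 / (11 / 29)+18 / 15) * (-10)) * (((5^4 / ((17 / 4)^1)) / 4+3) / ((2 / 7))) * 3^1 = 554836464 / 187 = 2967039.91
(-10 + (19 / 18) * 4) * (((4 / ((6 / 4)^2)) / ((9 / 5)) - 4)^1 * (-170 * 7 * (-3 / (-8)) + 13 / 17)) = -96089396 / 12393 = -7753.52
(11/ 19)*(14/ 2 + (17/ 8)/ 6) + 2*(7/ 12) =1649/ 304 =5.42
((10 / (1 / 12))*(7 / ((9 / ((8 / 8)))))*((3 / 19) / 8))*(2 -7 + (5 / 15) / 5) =-518 / 57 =-9.09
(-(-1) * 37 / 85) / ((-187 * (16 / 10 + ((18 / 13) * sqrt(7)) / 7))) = -0.00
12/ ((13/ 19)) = 228/ 13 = 17.54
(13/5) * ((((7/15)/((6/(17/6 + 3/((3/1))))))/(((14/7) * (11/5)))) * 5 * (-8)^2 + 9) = 118469/1485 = 79.78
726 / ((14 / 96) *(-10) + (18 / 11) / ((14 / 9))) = -1341648 / 751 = -1786.48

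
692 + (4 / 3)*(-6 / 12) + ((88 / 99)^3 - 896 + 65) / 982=494305037 / 715878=690.49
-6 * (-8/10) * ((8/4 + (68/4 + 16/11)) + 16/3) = 6808/55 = 123.78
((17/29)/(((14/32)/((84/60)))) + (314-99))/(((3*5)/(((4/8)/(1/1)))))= 31447/4350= 7.23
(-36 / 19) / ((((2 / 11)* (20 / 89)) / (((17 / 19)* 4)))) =-299574 / 1805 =-165.97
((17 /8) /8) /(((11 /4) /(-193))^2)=633233 /484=1308.33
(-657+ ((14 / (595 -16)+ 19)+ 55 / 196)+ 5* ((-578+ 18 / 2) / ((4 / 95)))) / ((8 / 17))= -32896445969 / 226968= -144938.70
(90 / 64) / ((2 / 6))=135 / 32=4.22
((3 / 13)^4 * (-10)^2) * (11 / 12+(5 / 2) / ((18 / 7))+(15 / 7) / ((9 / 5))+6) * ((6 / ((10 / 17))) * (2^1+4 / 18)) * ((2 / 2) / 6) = 149600 / 15379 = 9.73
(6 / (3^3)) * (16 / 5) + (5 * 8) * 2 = 3632 / 45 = 80.71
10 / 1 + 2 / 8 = 41 / 4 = 10.25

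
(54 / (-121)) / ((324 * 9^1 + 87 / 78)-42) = -1404 / 9045113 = -0.00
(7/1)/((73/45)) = 315/73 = 4.32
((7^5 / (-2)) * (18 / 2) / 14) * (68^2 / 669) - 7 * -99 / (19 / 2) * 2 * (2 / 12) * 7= -157485510 / 4237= -37169.11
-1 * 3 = -3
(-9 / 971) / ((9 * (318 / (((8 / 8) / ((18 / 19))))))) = -19 / 5558004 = -0.00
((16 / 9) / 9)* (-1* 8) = -1.58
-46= -46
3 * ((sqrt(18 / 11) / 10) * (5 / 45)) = sqrt(22) / 110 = 0.04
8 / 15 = 0.53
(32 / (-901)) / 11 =-32 / 9911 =-0.00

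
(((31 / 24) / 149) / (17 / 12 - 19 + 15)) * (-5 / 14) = 5 / 4172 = 0.00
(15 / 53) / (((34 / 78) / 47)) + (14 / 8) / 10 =1106107 / 36040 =30.69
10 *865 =8650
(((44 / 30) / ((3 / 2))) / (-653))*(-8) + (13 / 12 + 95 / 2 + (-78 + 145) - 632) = -60698207 / 117540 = -516.40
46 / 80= 23 / 40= 0.58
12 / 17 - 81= -1365 / 17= -80.29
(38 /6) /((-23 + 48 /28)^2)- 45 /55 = -589186 /732633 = -0.80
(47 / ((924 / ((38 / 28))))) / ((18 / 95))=84835 / 232848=0.36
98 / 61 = 1.61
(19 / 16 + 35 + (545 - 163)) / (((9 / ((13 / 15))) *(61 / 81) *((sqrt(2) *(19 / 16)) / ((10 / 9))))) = 86983 *sqrt(2) / 3477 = 35.38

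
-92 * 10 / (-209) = 4.40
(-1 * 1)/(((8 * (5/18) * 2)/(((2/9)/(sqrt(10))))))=-sqrt(10)/200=-0.02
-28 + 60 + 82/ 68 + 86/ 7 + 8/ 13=46.11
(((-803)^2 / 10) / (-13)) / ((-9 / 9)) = 644809 / 130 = 4960.07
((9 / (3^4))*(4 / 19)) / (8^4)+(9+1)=1751041 / 175104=10.00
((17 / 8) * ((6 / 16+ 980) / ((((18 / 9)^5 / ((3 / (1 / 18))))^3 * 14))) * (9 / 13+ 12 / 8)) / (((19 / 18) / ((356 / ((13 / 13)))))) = 6306322837419 / 11927552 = 528718.96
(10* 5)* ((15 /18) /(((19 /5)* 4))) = 625 /228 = 2.74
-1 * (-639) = 639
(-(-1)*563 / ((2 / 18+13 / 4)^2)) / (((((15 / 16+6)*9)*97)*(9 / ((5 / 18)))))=360320 / 1418756823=0.00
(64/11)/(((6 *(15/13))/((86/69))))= 35776/34155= 1.05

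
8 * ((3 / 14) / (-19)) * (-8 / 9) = 32 / 399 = 0.08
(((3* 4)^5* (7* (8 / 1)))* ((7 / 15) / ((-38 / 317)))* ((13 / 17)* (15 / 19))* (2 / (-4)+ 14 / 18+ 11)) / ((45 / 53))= -435006435.00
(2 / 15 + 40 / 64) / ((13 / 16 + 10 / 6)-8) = -182 / 1325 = -0.14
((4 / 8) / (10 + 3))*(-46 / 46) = -1 / 26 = -0.04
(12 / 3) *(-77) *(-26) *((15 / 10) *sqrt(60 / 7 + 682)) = 1716 *sqrt(33838) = 315660.05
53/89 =0.60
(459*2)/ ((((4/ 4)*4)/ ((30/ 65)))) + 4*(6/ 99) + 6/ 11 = 45779/ 429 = 106.71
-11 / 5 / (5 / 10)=-22 / 5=-4.40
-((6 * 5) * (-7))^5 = 408410100000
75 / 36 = 2.08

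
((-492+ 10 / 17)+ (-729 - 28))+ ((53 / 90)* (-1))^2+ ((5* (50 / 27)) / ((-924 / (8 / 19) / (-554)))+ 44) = -80698043287 / 67151700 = -1201.73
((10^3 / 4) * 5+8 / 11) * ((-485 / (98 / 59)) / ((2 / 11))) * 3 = -590527755 / 98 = -6025793.42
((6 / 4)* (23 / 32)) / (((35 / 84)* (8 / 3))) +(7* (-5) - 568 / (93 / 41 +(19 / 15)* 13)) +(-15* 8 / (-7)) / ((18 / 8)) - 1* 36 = -1025678777 / 11061120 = -92.73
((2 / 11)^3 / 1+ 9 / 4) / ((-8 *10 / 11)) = -12011 / 38720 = -0.31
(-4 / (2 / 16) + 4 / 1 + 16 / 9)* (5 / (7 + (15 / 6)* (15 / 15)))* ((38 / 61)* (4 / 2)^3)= -37760 / 549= -68.78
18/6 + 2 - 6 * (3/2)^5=-649/16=-40.56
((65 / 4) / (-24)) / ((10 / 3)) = -13 / 64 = -0.20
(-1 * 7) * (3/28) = -0.75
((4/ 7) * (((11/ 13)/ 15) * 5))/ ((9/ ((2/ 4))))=22/ 2457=0.01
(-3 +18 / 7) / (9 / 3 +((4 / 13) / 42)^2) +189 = 42226758 / 223591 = 188.86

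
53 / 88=0.60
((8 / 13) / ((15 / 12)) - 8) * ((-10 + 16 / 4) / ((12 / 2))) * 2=976 / 65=15.02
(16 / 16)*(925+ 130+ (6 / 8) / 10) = 42203 / 40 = 1055.08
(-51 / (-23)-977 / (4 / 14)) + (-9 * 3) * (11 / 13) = -2057197 / 598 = -3440.13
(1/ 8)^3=1/ 512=0.00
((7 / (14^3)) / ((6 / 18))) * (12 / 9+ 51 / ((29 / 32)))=179 / 406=0.44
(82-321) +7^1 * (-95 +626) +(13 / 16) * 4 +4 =13941 / 4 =3485.25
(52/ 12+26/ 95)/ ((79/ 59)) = 77467/ 22515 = 3.44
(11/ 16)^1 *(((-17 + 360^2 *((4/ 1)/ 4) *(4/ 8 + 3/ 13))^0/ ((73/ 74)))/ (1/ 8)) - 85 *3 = -18208/ 73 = -249.42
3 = 3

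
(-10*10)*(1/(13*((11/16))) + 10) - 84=-156612/143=-1095.19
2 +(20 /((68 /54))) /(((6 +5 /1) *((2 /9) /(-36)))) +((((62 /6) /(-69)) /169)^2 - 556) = -787.90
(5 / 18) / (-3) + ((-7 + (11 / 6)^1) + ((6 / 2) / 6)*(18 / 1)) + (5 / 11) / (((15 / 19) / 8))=2479 / 297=8.35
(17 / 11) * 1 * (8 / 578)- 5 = -931 / 187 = -4.98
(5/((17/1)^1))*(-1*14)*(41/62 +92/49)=-38565/3689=-10.45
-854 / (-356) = 2.40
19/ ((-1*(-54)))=19/ 54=0.35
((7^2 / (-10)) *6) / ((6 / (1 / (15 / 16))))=-392 / 75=-5.23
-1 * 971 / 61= -15.92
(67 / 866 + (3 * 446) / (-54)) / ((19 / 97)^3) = -175703242595 / 53459046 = -3286.69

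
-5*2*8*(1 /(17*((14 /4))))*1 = -160 /119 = -1.34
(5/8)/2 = 5/16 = 0.31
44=44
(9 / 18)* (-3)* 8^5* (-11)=540672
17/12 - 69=-811/12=-67.58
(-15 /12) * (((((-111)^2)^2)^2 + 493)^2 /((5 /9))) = -1194951224712386287237080584876121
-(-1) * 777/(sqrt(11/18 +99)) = 2331 * sqrt(3586)/1793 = 77.85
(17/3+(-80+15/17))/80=-1873/2040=-0.92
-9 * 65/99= -65/11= -5.91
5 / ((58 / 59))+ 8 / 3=1349 / 174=7.75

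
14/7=2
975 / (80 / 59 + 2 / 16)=658.37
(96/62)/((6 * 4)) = 2/31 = 0.06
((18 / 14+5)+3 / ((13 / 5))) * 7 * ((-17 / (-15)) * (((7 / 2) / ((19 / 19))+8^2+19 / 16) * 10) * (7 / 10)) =88538737 / 3120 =28377.80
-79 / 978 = -0.08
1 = 1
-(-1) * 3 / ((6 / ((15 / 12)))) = 5 / 8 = 0.62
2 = 2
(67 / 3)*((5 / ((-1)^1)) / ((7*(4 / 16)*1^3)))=-1340 / 21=-63.81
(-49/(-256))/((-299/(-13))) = 49/5888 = 0.01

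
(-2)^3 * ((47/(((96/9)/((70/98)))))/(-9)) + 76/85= 26359/7140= 3.69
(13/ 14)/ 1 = 13/ 14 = 0.93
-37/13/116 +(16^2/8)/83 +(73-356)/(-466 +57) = 53902077/51192076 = 1.05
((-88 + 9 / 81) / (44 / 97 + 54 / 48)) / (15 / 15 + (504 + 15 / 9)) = -10961 / 99750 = -0.11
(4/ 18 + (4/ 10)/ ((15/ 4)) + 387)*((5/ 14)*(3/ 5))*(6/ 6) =87149/ 1050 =83.00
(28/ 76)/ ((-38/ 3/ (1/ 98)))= -3/ 10108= -0.00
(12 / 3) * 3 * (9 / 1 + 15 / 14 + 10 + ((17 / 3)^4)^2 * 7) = 1367252145718 / 15309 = 89310349.84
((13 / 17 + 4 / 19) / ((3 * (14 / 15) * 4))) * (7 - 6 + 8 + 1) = 1125 / 1292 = 0.87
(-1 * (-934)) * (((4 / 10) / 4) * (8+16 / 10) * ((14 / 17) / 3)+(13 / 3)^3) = 874923566 / 11475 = 76246.06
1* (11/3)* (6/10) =11/5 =2.20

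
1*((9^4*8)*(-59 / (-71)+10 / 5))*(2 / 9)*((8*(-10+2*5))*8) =0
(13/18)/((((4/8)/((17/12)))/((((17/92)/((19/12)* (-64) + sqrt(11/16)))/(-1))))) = 3757* sqrt(11)/408081732 + 1142128/306061299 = 0.00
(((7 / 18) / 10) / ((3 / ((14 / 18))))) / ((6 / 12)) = 49 / 2430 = 0.02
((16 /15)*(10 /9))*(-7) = -224 /27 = -8.30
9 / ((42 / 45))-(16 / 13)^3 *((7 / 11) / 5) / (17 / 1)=276914917 / 28758730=9.63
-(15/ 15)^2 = -1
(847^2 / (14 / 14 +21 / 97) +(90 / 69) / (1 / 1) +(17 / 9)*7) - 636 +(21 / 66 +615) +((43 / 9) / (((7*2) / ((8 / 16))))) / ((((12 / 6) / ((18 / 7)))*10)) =155282725276909 / 263312280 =589728.38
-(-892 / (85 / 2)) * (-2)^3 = -14272 / 85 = -167.91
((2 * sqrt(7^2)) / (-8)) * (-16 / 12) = 2.33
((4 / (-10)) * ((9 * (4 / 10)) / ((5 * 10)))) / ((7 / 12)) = -216 / 4375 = -0.05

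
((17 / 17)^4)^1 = 1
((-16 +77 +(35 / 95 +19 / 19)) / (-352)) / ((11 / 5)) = -5925 / 73568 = -0.08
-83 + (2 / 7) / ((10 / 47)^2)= -26841 / 350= -76.69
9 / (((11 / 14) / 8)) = 1008 / 11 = 91.64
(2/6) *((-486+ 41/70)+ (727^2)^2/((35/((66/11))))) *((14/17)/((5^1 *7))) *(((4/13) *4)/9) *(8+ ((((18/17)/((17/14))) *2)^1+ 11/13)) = 2133929472472638896/3923153325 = 543932213.63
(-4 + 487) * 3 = 1449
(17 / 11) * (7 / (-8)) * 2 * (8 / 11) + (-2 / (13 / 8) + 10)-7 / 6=53189 / 9438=5.64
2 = 2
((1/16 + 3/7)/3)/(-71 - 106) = -55/59472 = -0.00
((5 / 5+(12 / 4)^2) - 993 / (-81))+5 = 736 / 27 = 27.26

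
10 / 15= 2 / 3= 0.67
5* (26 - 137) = -555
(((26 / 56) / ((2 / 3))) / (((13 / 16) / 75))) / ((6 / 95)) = 7125 / 7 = 1017.86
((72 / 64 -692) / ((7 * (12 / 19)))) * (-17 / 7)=379.51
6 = 6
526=526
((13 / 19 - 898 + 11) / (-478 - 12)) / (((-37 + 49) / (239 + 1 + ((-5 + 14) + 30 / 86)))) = 1504654 / 40033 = 37.59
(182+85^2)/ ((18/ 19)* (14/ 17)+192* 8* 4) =797487/ 661588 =1.21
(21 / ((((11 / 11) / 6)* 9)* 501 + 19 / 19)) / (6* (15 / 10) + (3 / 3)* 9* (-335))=-1 / 107715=-0.00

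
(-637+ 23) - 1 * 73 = -687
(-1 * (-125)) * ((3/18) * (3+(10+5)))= 375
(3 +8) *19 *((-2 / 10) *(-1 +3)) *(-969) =405042 / 5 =81008.40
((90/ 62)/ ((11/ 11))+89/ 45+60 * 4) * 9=2190.86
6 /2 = 3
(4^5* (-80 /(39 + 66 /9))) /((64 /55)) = -1519.42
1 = 1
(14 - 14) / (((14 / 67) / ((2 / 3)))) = 0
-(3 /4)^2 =-9 /16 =-0.56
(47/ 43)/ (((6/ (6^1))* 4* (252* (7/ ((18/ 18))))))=47/ 303408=0.00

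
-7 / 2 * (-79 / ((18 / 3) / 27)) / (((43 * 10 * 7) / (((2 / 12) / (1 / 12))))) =711 / 860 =0.83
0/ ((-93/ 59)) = 0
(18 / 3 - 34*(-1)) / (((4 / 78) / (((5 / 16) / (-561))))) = -325 / 748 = -0.43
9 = 9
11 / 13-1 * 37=-470 / 13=-36.15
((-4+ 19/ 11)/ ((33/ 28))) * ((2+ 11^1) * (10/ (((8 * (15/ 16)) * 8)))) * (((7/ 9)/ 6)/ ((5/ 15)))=-15925/ 9801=-1.62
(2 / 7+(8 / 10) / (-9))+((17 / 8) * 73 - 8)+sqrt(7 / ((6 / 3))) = 149.19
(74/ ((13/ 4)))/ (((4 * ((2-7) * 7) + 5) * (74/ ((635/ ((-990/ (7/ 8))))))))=889/ 694980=0.00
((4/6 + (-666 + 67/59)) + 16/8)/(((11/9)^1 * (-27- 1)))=351627/18172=19.35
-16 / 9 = -1.78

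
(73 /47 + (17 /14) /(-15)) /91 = 14531 /898170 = 0.02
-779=-779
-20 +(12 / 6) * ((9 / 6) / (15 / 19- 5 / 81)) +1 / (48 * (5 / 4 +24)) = -5387969 / 339360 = -15.88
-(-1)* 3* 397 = 1191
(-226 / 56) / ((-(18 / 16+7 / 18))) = 2034 / 763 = 2.67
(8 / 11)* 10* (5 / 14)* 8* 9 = 14400 / 77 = 187.01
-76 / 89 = -0.85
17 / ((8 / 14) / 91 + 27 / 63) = 10829 / 277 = 39.09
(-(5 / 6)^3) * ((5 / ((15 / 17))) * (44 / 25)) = -935 / 162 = -5.77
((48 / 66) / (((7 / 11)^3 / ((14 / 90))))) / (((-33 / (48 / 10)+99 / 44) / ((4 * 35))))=-30976 / 2331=-13.29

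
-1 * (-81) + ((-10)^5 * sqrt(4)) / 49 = -196031 / 49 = -4000.63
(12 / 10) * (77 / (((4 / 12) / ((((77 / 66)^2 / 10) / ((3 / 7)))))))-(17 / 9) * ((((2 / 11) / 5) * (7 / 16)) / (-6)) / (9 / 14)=47068567 / 534600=88.04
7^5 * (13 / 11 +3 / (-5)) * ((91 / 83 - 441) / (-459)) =19637029888 / 2095335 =9371.79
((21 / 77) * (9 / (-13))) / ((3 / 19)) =-171 / 143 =-1.20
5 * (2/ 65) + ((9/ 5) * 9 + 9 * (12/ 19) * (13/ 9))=30337/ 1235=24.56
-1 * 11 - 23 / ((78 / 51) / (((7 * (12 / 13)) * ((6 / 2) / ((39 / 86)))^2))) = -121771283 / 28561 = -4263.55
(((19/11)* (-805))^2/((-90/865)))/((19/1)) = -2130058175/2178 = -977988.14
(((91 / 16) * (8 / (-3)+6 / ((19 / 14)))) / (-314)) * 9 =-6825 / 23864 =-0.29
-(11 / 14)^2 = -121 / 196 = -0.62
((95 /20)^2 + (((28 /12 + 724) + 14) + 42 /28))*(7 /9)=256837 /432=594.53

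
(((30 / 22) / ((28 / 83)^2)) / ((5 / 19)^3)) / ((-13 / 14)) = -141754953 / 200200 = -708.07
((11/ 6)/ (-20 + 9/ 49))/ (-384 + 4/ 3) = 77/ 318488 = 0.00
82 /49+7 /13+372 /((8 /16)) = 475337 /637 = 746.21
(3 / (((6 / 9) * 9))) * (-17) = -17 / 2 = -8.50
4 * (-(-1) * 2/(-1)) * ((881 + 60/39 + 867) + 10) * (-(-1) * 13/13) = -182992/13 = -14076.31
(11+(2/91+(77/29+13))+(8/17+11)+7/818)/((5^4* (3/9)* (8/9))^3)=27561263195871/4587241750000000000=0.00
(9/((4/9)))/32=0.63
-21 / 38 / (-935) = 21 / 35530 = 0.00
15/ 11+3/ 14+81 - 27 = 8559/ 154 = 55.58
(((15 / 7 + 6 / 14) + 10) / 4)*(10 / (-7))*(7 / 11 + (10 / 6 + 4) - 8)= 7.62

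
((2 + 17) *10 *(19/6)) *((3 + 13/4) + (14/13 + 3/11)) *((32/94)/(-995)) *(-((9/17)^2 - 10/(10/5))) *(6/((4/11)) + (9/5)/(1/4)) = -30745079064/175696105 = -174.99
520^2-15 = 270385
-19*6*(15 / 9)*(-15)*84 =239400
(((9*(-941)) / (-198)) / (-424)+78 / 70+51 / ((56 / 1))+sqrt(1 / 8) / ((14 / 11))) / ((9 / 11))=2.69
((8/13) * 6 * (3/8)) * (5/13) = 90/169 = 0.53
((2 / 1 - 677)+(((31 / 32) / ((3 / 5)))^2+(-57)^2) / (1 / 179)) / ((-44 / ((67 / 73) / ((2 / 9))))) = -358975146737 / 6578176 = -54570.62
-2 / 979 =-0.00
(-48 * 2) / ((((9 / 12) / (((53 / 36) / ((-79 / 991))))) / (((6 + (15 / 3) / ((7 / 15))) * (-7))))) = -21849568 / 79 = -276576.81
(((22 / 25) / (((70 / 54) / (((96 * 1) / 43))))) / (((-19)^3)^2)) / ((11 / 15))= 15552 / 354020254525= 0.00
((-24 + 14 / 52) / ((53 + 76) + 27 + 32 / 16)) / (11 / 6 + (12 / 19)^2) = -668211 / 9931090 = -0.07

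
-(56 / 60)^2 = -0.87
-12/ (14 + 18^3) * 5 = -30/ 2923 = -0.01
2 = 2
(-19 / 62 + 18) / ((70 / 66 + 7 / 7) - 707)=-36201 / 1442306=-0.03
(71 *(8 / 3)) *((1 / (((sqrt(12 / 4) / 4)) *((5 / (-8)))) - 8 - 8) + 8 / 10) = -43168 / 15 - 18176 *sqrt(3) / 45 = -3577.46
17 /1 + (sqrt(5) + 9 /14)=sqrt(5) + 247 /14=19.88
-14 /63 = -2 /9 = -0.22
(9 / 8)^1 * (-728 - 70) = -3591 / 4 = -897.75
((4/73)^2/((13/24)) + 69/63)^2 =2564594059225/2116492503489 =1.21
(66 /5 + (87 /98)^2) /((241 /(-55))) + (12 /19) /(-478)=-3.19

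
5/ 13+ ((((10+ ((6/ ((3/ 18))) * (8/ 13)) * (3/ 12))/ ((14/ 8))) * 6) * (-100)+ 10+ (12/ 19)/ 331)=-3042963003/ 572299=-5317.09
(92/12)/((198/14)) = 161/297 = 0.54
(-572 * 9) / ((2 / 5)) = -12870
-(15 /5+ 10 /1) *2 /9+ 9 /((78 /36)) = 148 /117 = 1.26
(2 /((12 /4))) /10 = 1 /15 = 0.07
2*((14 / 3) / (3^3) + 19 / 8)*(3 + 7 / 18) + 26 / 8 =119665 / 5832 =20.52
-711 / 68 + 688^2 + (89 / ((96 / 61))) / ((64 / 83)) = 49446402335 / 104448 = 473406.89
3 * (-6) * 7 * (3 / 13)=-378 / 13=-29.08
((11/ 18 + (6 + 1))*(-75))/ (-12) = 3425/ 72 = 47.57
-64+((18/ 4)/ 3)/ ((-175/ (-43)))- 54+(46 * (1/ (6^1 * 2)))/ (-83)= -5127802/ 43575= -117.68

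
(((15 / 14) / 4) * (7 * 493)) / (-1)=-7395 / 8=-924.38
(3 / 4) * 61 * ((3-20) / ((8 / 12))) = -9333 / 8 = -1166.62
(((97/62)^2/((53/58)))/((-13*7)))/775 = -272861/7184099650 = -0.00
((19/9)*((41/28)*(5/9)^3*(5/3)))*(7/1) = 486875/78732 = 6.18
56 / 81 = 0.69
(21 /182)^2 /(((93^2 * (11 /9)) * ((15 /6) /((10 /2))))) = 9 /3572998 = 0.00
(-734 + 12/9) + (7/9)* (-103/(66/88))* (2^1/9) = -183806/243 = -756.40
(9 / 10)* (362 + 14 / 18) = 653 / 2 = 326.50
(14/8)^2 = 49/16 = 3.06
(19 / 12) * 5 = 95 / 12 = 7.92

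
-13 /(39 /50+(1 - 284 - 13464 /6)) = 650 /126311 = 0.01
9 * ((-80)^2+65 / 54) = 345665 / 6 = 57610.83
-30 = -30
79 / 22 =3.59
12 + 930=942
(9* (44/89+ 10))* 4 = 33624/89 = 377.80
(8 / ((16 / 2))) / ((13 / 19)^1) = 19 / 13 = 1.46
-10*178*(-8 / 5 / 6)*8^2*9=273408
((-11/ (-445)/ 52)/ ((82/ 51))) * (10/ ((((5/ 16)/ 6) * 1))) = 13464/ 237185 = 0.06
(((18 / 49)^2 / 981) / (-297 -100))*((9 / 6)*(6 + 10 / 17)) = -864 / 252324863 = -0.00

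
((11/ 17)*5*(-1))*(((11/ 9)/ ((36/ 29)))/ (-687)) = 17545/ 3783996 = 0.00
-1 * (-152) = 152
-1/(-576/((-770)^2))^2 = -21970650625/20736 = -1059541.41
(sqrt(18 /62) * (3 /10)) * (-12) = -54 * sqrt(31) /155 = -1.94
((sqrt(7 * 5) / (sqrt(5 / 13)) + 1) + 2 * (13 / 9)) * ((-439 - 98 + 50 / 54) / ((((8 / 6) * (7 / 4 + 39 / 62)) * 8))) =-224347 * sqrt(91) / 10620 - 1570429 / 19116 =-283.67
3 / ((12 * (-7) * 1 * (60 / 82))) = -41 / 840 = -0.05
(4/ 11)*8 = 32/ 11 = 2.91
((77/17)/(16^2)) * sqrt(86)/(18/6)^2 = 77 * sqrt(86)/39168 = 0.02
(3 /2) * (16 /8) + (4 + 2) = 9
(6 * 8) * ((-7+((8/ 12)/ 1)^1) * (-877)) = 266608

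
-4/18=-2/9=-0.22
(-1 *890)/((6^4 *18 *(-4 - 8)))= 445/139968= 0.00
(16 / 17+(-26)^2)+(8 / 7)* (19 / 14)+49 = 606001 / 833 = 727.49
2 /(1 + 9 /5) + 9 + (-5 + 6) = 75 /7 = 10.71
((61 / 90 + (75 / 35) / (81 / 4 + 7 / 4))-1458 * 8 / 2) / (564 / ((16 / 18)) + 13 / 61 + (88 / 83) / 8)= -204597794444 / 22274568855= -9.19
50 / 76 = 25 / 38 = 0.66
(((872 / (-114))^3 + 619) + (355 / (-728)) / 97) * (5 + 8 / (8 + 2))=65023122410969 / 65387944440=994.42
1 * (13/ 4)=13/ 4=3.25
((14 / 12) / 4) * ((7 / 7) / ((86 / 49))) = 343 / 2064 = 0.17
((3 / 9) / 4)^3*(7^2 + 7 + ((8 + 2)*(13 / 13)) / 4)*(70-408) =-2197 / 192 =-11.44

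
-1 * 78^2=-6084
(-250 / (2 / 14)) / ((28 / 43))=-5375 / 2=-2687.50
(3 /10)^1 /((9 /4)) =2 /15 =0.13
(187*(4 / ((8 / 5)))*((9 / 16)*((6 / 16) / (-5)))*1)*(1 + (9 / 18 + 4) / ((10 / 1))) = -146421 / 5120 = -28.60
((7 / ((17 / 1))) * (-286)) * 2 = -4004 / 17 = -235.53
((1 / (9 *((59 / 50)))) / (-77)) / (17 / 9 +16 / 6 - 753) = 0.00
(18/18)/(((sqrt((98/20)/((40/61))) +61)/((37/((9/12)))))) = 59200/73053-20720 * sqrt(61)/4456233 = 0.77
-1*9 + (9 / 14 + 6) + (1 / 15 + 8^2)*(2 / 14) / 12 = -287 / 180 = -1.59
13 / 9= 1.44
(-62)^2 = 3844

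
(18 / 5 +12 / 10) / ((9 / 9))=24 / 5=4.80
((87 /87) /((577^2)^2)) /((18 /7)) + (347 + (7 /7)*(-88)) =516744094169149 /1995150942738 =259.00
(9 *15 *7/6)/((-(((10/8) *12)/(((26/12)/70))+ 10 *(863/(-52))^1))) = -819/1657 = -0.49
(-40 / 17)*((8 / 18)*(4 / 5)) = -128 / 153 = -0.84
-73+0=-73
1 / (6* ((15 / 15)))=1 / 6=0.17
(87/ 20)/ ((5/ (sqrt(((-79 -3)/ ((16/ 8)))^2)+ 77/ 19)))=18618/ 475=39.20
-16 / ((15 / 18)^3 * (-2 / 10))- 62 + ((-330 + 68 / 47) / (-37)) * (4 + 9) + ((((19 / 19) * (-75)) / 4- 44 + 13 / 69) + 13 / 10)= 1564874789 / 11999100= 130.42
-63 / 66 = -21 / 22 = -0.95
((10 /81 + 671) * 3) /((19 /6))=108722 /171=635.80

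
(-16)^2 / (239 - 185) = 128 / 27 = 4.74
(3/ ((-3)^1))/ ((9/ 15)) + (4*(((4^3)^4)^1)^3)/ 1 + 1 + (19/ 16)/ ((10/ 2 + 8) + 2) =1511157274518286468382673/ 80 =18889465931478580854783.41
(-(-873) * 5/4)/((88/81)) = 353565/352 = 1004.45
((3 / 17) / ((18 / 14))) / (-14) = -1 / 102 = -0.01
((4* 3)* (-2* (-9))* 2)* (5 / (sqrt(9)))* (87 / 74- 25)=-634680 / 37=-17153.51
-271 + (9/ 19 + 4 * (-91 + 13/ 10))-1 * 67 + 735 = 3674/ 95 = 38.67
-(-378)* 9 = 3402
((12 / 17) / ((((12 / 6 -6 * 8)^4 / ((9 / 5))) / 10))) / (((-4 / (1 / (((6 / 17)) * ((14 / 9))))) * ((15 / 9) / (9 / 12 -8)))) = 7047 / 1253687680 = 0.00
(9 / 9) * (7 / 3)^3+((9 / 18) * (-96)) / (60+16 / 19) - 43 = -242558 / 7803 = -31.09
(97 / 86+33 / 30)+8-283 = -58646 / 215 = -272.77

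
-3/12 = -1/4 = -0.25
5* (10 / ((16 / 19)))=475 / 8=59.38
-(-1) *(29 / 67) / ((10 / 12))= 174 / 335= 0.52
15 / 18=0.83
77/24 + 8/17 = 1501/408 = 3.68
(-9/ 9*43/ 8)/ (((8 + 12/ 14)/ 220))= -16555/ 124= -133.51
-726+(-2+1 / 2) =-1455 / 2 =-727.50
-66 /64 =-33 /32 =-1.03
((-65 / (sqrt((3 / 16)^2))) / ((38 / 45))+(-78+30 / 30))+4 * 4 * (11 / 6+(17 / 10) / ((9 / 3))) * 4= -31723 / 95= -333.93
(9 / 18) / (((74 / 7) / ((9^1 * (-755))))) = -47565 / 148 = -321.39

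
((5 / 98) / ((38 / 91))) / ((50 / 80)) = 26 / 133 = 0.20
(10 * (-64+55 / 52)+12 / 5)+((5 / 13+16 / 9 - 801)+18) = -1647197 / 1170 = -1407.86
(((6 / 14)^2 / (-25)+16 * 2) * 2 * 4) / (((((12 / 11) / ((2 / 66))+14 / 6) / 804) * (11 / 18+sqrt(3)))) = -149733448128 / 119884625+245018369664 * sqrt(3) / 119884625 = 2290.96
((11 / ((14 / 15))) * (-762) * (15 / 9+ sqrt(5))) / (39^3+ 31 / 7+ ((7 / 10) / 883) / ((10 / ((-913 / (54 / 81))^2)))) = -22203918000 * sqrt(5) / 147038848729 - 37006530000 / 147038848729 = -0.59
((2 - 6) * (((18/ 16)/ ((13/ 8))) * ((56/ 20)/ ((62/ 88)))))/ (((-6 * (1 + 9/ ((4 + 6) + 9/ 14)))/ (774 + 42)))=40852224/ 50375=810.96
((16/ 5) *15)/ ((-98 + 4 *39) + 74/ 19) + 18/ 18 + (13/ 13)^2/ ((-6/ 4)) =163/ 147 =1.11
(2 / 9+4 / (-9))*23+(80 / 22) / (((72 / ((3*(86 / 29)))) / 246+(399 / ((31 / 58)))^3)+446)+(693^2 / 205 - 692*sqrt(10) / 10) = 51829684080310891409227 / 22172491938045981015 - 346*sqrt(10) / 5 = 2118.74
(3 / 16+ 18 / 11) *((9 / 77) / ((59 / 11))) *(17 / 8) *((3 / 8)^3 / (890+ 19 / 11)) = 78003 / 15617294336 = 0.00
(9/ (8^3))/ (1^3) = 0.02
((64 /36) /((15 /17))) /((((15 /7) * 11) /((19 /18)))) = 18088 /200475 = 0.09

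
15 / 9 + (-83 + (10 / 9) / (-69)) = -50518 / 621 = -81.35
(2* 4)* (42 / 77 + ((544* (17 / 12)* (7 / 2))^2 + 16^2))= 5762484016 / 99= 58206909.25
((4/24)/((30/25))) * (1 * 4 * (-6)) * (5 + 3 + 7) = -50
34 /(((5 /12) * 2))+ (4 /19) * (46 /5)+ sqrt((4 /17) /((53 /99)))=6 * sqrt(9911) /901+ 812 /19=43.40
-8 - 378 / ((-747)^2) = -165350 / 20667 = -8.00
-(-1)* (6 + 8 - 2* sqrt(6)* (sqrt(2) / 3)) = 14 - 4* sqrt(3) / 3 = 11.69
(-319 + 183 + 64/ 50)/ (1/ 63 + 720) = -212184/ 1134025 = -0.19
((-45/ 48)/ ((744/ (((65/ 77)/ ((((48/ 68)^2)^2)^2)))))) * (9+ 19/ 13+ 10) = -3313484784475/ 9383920533504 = -0.35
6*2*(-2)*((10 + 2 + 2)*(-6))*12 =24192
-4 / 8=-1 / 2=-0.50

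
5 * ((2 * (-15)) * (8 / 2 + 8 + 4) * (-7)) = 16800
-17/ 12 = -1.42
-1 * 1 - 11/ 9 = -20/ 9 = -2.22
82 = 82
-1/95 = -0.01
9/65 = 0.14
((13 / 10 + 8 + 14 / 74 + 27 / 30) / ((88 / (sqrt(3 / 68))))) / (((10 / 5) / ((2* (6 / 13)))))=2883* sqrt(51) / 1798940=0.01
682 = 682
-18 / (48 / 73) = -219 / 8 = -27.38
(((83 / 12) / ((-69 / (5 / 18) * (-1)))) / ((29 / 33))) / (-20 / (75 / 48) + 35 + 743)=22825 / 551219472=0.00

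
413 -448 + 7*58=371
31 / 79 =0.39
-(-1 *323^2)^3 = 1135573198803289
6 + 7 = 13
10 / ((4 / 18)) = 45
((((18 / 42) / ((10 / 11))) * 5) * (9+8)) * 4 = 1122 / 7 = 160.29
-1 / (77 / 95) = -1.23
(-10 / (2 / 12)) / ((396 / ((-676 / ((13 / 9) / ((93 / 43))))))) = 153.36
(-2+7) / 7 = 5 / 7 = 0.71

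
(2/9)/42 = 1/189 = 0.01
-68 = -68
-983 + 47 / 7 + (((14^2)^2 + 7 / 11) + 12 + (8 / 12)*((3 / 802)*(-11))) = 37452.32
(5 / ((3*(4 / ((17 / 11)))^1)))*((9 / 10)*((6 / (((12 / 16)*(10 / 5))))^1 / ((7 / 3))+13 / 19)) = 1479 / 1064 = 1.39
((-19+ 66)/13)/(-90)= -47/1170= -0.04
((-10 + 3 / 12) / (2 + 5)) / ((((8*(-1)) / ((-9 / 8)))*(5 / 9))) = -3159 / 8960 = -0.35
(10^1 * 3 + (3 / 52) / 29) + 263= 441847 / 1508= 293.00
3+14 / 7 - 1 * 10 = -5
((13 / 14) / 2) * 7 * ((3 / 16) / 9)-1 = -179 / 192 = -0.93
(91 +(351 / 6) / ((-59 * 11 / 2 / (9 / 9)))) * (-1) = -58942 / 649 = -90.82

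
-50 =-50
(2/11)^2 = 4/121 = 0.03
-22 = -22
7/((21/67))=67/3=22.33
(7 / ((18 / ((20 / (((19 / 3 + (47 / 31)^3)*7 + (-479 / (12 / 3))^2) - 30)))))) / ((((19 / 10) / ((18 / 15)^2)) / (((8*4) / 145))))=5125005312 / 56646136935895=0.00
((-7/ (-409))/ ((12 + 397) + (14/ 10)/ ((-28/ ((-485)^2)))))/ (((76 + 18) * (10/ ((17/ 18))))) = -17/ 11222964090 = -0.00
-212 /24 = -8.83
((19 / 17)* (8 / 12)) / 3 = 38 / 153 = 0.25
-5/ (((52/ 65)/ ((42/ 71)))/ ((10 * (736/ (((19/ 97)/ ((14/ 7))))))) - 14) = 374808000/ 1049461051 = 0.36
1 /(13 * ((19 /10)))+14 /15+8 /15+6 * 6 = 138964 /3705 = 37.51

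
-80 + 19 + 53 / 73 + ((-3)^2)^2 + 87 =7864 / 73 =107.73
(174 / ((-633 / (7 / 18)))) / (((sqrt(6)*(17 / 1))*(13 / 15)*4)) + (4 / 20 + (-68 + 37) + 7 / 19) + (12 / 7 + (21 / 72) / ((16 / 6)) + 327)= 12699567 / 42560 - 1015*sqrt(6) / 3357432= 298.39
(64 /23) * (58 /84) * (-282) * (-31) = 2704192 /161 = 16796.22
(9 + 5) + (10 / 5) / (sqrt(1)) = 16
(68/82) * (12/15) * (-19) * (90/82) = -23256/1681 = -13.83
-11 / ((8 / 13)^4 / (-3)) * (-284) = -66918423 / 1024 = -65350.02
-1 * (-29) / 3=29 / 3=9.67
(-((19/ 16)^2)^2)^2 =16983563041/ 4294967296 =3.95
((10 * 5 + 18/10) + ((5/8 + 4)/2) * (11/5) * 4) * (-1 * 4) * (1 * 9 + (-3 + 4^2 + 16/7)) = -7008.86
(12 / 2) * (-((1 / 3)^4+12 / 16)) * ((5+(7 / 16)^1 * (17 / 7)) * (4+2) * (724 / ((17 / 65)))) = -281877635 / 612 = -460584.37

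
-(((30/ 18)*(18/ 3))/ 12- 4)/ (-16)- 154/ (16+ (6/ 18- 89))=20105/ 10464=1.92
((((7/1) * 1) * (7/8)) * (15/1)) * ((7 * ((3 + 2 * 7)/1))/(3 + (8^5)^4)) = 87465/9223372036854775832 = 0.00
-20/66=-0.30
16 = 16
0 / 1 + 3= 3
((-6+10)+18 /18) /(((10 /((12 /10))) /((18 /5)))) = 54 /25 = 2.16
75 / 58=1.29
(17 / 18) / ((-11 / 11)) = -17 / 18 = -0.94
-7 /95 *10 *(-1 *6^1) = 84 /19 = 4.42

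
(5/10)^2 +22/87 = 175/348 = 0.50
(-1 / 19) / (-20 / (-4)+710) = -1 / 13585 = -0.00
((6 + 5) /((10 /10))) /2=11 /2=5.50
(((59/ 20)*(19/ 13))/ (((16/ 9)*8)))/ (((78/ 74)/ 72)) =1119879/ 54080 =20.71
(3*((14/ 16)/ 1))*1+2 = 37/ 8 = 4.62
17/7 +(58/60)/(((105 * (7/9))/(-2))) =2946/1225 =2.40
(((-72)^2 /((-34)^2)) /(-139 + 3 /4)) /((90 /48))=-13824 /799085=-0.02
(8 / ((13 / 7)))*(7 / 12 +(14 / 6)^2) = 3038 / 117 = 25.97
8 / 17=0.47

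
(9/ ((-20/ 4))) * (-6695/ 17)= 12051/ 17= 708.88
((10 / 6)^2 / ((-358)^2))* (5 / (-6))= -125 / 6920856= -0.00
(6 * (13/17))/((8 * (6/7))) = 0.67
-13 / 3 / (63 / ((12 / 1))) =-52 / 63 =-0.83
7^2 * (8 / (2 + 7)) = 43.56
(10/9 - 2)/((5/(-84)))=14.93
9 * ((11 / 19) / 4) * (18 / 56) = 891 / 2128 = 0.42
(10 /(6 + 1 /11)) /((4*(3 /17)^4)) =4593655 /10854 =423.22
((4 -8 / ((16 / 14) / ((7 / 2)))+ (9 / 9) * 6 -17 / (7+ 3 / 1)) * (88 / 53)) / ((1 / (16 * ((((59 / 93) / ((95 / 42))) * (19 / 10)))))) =-47101824 / 205375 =-229.35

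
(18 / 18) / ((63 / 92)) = 92 / 63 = 1.46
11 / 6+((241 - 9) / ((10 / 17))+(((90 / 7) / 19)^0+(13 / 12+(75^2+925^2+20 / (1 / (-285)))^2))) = 43917948173899 / 60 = 731965802898.32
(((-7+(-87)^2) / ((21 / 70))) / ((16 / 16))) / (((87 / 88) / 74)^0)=75620 / 3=25206.67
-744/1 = -744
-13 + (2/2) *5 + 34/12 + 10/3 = -11/6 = -1.83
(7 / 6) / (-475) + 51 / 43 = 145049 / 122550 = 1.18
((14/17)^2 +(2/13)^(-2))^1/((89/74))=1836125/51442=35.69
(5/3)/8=5/24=0.21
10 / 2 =5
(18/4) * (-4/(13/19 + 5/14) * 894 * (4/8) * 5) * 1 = -38632.42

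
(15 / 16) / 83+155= 205855 / 1328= 155.01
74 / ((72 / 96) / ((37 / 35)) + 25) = 10952 / 3805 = 2.88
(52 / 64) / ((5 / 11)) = 143 / 80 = 1.79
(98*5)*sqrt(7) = 490*sqrt(7) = 1296.42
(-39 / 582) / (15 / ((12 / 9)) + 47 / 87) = -2262 / 397991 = -0.01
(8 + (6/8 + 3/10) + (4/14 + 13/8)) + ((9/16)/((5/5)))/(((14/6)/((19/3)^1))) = 999/80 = 12.49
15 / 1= 15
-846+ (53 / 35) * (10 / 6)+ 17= -17356 / 21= -826.48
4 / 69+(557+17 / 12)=154139 / 276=558.47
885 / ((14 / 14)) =885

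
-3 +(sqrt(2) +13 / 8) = 0.04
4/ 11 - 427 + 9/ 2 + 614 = 4221/ 22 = 191.86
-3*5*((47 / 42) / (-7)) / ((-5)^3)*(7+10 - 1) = -376 / 1225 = -0.31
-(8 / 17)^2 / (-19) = 64 / 5491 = 0.01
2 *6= 12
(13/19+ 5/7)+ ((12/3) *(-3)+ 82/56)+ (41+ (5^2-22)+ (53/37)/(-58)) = 19886833/570836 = 34.84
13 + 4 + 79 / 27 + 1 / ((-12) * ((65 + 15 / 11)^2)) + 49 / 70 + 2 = 1302193351 / 57553200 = 22.63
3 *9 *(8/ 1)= 216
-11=-11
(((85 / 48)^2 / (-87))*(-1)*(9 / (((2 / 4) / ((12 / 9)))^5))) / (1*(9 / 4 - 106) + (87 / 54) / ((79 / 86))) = -292236800 / 681390873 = -0.43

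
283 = 283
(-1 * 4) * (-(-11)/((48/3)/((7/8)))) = -77/32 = -2.41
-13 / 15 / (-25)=13 / 375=0.03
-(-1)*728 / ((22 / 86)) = 31304 / 11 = 2845.82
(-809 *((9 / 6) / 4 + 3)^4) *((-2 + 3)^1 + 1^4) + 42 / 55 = -23646381279 / 112640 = -209928.81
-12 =-12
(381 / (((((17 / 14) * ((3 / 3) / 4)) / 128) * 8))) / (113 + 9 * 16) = 341376 / 4369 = 78.14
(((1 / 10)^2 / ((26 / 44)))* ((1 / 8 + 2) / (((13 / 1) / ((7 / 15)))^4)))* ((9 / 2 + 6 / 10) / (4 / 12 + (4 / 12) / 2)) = 7632779 / 12531138750000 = 0.00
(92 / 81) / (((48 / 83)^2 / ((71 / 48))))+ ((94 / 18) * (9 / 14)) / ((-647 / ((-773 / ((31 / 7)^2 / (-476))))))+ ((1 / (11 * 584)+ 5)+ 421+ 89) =472606378056768925 / 1118129107442688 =422.68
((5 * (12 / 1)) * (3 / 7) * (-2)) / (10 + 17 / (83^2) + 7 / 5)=-6200100 / 1374653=-4.51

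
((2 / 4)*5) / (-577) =-5 / 1154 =-0.00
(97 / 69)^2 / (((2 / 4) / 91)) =1712438 / 4761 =359.68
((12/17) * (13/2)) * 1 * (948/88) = 9243/187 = 49.43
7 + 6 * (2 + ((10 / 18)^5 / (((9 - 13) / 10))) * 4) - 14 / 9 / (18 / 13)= 289364 / 19683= 14.70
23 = 23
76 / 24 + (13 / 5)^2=1489 / 150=9.93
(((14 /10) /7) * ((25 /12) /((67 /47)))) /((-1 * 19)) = -235 /15276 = -0.02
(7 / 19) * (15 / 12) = 35 / 76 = 0.46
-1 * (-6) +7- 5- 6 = 2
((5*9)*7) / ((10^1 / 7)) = 441 / 2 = 220.50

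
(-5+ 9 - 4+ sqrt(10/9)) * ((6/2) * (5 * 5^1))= 79.06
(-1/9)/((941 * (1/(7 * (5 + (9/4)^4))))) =-54887/2168064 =-0.03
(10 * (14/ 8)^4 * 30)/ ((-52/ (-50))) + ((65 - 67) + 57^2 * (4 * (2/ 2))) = 26123891/ 1664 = 15699.45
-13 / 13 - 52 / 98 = -75 / 49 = -1.53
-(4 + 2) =-6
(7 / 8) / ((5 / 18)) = 63 / 20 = 3.15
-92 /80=-23 /20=-1.15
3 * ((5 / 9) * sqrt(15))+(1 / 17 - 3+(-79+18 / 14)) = -9598 / 119+5 * sqrt(15) / 3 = -74.20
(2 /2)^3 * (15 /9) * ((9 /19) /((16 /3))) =45 /304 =0.15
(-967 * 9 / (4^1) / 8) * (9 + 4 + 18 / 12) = -252387 / 64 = -3943.55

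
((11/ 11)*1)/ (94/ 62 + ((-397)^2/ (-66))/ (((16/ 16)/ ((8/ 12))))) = -3069/ 4881226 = -0.00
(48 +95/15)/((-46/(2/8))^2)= 163/101568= 0.00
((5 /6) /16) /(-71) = -5 /6816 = -0.00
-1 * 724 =-724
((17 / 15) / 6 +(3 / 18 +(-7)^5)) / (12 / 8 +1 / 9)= -10431.71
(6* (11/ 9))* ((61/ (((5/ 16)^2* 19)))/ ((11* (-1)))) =-31232/ 1425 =-21.92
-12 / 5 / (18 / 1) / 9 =-2 / 135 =-0.01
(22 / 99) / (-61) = -2 / 549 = -0.00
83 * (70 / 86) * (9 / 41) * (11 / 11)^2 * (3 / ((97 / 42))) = 3294270 / 171011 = 19.26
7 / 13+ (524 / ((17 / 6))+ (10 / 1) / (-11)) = 184.57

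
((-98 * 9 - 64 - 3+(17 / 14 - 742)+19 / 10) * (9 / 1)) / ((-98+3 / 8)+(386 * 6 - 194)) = -4253472 / 566825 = -7.50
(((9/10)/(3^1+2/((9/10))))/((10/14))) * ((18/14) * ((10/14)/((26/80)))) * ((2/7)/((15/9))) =17496/149695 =0.12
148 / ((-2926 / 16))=-1184 / 1463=-0.81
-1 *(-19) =19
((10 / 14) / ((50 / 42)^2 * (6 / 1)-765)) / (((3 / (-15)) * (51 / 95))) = 3325 / 378097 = 0.01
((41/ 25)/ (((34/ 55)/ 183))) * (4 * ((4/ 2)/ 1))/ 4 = 82533/ 85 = 970.98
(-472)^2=222784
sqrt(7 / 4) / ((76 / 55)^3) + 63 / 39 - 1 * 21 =-252 / 13 + 166375 * sqrt(7) / 877952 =-18.88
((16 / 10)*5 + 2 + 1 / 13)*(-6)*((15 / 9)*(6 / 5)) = -1572 / 13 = -120.92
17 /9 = 1.89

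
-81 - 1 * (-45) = -36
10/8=5/4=1.25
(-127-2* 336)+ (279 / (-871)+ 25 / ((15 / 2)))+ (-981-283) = -5382746 / 2613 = -2059.99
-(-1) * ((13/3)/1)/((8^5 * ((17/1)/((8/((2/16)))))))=13/26112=0.00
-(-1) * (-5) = -5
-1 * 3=-3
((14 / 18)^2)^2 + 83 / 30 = 205531 / 65610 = 3.13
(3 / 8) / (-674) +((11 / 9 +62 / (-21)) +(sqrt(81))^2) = 26927459 / 339696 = 79.27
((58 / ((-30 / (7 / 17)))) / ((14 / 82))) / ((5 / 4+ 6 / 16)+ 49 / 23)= -218776 / 176205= -1.24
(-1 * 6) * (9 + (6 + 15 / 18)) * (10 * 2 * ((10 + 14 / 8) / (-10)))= 4465 / 2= 2232.50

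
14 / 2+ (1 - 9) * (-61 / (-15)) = -383 / 15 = -25.53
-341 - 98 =-439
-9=-9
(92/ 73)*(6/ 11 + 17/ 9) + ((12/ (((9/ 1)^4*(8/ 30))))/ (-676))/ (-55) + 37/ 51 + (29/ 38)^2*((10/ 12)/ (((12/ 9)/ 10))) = 72210239365127/ 9714174131376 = 7.43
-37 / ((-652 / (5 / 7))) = 185 / 4564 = 0.04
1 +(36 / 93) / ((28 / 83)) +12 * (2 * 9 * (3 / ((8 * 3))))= 6325 / 217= 29.15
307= 307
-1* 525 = -525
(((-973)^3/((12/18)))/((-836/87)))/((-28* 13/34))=-583888483647/43472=-13431369.24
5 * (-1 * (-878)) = 4390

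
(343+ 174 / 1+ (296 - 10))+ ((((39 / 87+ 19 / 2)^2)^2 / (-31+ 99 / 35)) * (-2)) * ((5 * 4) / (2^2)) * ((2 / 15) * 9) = 4975.19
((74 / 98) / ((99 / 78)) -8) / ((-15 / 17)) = 8.39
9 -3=6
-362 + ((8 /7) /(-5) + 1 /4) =-50677 /140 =-361.98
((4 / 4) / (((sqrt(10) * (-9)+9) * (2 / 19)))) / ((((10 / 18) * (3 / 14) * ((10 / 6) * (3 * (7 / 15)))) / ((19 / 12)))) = -361 * sqrt(10) / 540 - 361 / 540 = -2.78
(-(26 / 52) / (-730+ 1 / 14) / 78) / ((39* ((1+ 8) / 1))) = 7 / 279775782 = 0.00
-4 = -4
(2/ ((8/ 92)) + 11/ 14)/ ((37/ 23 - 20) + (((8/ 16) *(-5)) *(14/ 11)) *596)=-0.01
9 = 9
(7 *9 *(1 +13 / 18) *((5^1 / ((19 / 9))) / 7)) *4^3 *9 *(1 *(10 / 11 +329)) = 76736160 / 11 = 6976014.55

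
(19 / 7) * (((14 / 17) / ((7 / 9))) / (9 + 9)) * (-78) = -1482 / 119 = -12.45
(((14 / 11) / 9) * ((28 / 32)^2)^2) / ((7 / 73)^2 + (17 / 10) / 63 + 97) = 3134757605 / 3669548219392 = 0.00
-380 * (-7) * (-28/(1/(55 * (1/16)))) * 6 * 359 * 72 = -39706405200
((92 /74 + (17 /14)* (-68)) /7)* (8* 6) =-1011072 /1813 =-557.68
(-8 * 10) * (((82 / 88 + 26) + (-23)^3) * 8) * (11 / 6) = 42733040 / 3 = 14244346.67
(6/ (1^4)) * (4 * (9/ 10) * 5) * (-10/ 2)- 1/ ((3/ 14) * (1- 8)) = -1618/ 3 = -539.33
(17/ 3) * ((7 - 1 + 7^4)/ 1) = 40919/ 3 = 13639.67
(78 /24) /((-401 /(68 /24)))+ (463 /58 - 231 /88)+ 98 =3605041 /34887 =103.33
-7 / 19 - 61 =-1166 / 19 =-61.37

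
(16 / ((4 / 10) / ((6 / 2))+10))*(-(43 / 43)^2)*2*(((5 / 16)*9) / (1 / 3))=-2025 / 76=-26.64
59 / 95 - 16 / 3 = -1343 / 285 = -4.71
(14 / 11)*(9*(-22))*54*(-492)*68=455269248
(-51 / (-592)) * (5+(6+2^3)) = 969 / 592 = 1.64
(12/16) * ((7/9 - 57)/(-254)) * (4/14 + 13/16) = 10373/56896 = 0.18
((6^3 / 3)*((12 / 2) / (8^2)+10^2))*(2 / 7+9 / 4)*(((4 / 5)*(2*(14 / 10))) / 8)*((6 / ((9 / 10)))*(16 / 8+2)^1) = 682239 / 5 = 136447.80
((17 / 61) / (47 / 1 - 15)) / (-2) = -17 / 3904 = -0.00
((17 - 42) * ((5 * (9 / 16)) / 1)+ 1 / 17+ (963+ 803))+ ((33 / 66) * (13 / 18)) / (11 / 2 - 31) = 12453457 / 7344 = 1695.73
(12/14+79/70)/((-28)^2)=139/54880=0.00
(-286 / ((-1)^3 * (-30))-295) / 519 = -4568 / 7785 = -0.59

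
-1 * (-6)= 6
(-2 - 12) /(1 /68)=-952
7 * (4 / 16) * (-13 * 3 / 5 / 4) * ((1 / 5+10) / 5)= -13923 / 2000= -6.96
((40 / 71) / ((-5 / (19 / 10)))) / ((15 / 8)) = -608 / 5325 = -0.11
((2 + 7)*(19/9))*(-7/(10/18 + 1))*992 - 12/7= -593724/7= -84817.71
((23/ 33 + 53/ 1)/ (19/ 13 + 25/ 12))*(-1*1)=-92144/ 6083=-15.15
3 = 3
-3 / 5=-0.60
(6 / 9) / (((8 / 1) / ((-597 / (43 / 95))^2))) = 1072197075 / 7396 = 144969.86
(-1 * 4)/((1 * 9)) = -4/9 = -0.44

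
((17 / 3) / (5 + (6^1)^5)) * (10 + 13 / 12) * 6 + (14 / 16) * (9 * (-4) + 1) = -5709991 / 186744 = -30.58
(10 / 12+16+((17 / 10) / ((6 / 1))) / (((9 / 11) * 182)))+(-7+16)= 2539087 / 98280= 25.84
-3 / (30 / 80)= -8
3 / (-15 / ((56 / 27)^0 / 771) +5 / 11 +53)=-11 / 42209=-0.00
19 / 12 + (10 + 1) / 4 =13 / 3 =4.33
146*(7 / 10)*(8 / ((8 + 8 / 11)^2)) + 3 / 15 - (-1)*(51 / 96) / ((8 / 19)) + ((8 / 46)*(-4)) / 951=1024331351 / 83992320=12.20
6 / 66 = 0.09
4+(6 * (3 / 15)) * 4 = 44 / 5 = 8.80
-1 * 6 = -6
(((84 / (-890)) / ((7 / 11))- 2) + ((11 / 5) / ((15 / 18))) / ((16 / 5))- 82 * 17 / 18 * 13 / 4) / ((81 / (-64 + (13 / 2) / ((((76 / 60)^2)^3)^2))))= 198.73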